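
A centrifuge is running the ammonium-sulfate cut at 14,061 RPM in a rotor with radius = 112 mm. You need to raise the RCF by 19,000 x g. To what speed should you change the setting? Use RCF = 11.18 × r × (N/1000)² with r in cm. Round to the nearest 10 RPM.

≈ 18690 RPM

r = 112 mm = 11.2 cm
Current RCF = 11.18 × 11.2 × (14.061)² = 11.18 × 11.2 × 197.711721 ≈ 24,756.7 × g
Target RCF = 24,756.7 + 19,000 = 43,756.7 × g
(N/1000)² = 43,756.7 / 125.216 = 349.4498
N = 1000 × √349.4498 ≈ 18,693.6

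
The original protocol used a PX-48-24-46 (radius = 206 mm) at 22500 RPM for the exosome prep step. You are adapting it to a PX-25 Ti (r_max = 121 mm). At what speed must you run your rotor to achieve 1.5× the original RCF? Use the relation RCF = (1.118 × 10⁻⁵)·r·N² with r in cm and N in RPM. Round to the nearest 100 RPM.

Original rotor: r = 206 mm = 20.6 cm
RCF_original = 1.118 × 10⁻⁵ × 20.6 × (22500)² = 1.118 × 10⁻⁵ × 20.6 × 506,250,000 ≈ 116,593.4 × g
Target RCF = 1.5 × 116,593.4 ≈ 174,890.1 × g
Your rotor: r = 121 mm = 12.1 cm
174,890.1 = 1.118 × 10⁻⁵ × 12.1 × N²
N² = 174,890.1 / (13.5278 × 10⁻⁵) = 1,292,819,971
N ≈ √1,292,819,971 ≈ 35,955.8

≈ 36000 RPM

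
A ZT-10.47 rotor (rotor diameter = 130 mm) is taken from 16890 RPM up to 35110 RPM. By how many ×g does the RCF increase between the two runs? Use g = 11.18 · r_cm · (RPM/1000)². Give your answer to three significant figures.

68900 ×g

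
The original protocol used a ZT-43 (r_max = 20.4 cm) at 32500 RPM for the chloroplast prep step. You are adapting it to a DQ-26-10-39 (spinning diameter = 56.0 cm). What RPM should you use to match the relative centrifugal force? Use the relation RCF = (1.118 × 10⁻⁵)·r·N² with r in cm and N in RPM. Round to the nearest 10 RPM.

27740 RPM

RCF = 1.118 × 10⁻⁵ × r × N²
RCF_original = 1.118 × 10⁻⁵ × 20.4 × (32500)² = 1.118 × 10⁻⁵ × 20.4 × 1,056,250,000 ≈ 240,901 × g
Your rotor: r = 56.0 / 2 = 28 cm
240,901 = 1.118 × 10⁻⁵ × 28 × N²
N² = 240,901 / (31.304 × 10⁻⁵) = 769,553,412
N ≈ √769,553,412 ≈ 27,740.8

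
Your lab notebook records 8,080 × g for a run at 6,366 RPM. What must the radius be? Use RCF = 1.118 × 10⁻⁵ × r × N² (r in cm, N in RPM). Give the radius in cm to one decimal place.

8080 = 1.118 × 10⁻⁵ × r × (6366)²
r = 8080 / (1.118 × 10⁻⁵ × 40,525,956) = 8080 / 453.0802 ≈ 17.833 cm

r ≈ 17.8 cm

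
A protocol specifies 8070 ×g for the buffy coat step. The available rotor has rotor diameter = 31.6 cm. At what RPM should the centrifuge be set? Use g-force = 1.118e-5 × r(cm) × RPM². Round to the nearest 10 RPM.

≈ 6760 RPM

r = 31.6 / 2 = 15.8 cm
8,070 = 1.118 × 10⁻⁵ × 15.8 × N²
N² = 8,070 / (17.6644 × 10⁻⁵) = 45,685,107
N ≈ √45,685,107 ≈ 6,759.1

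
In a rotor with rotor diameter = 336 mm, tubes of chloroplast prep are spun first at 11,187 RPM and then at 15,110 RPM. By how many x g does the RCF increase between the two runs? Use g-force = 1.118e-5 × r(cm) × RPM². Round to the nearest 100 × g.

≈ 19400 x g

r = 336 mm / 2 = 168 mm = 16.8 cm
RCF₁ = 1.118 × 10⁻⁵ × 16.8 × (11187)² = 1.118 × 10⁻⁵ × 16.8 × 125,148,969 ≈ 23,506 × g
RCF₂ = 1.118 × 10⁻⁵ × 16.8 × (15110)² = 1.118 × 10⁻⁵ × 16.8 × 228,312,100 ≈ 42,882.5 × g
Increase = 42,882.5 − 23,506 = 19,376.5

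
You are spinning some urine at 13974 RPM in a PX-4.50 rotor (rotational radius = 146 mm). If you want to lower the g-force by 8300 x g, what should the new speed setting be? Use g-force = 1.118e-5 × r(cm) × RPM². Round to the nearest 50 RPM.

r = 146 mm = 14.6 cm
Current RCF = 1.118 × 10⁻⁵ × 14.6 × (13974)² = 1.118 × 10⁻⁵ × 14.6 × 195,272,676 ≈ 31,874 × g
Target RCF = 31,874 − 8,300 = 23,574 × g
N² = 23,574 / (16.3228 × 10⁻⁵) = 144,423,751
N ≈ √144,423,751 ≈ 12,017.6

12000 RPM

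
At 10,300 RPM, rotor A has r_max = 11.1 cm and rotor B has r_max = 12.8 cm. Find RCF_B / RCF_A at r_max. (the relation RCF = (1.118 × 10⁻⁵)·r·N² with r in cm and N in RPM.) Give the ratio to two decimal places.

At fixed N, RCF ∝ r, so RCF_B/RCF_A = r_B/r_A = 12.8 / 11.1 = 1.1532.

1.15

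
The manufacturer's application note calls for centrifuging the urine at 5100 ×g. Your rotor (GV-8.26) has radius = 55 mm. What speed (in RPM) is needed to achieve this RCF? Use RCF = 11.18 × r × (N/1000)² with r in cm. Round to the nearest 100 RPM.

r = 55 mm = 5.5 cm
5,100 = 11.18 × 5.5 × (N/1000)²
(N/1000)² = 5,100 / 61.49 = 82.94032
N = 1000 × √82.94032 ≈ 9,107.2

N ≈ 9100 RPM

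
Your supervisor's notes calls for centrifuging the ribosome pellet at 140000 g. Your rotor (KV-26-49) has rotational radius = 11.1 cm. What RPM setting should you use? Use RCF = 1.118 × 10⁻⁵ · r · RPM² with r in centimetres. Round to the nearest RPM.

33588 RPM

140,000 = 1.118 × 10⁻⁵ × 11.1 × N²
N² = 140,000 / (12.4098 × 10⁻⁵) = 1,128,140,663
N ≈ √1,128,140,663 ≈ 33,587.8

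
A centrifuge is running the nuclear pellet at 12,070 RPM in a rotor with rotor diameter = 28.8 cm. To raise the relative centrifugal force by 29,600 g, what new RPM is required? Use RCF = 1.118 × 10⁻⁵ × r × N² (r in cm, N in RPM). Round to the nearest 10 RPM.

r = 28.8 / 2 = 14.4 cm
Current RCF = 1.118 × 10⁻⁵ × 14.4 × (12070)² = 1.118 × 10⁻⁵ × 14.4 × 145,684,900 ≈ 23,454.1 × g
Target RCF = 23,454.1 + 29,600 = 53,054.1 × g
N² = 53,054.1 / (16.0992 × 10⁻⁵) = 329,544,946
N ≈ √329,544,946 ≈ 18,153.4

≈ 18150 RPM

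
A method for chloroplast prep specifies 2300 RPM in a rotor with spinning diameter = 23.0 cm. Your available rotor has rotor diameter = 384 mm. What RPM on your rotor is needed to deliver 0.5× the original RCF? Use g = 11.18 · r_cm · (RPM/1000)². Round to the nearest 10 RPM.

1260 RPM

Original rotor: r = 23.0 / 2 = 11.5 cm
RCF_original = 11.18 × 11.5 × (2.3)² = 11.18 × 11.5 × 5.29 ≈ 680.1 × g
Target RCF = 0.5 × 680.1 ≈ 340.1 × g
Your rotor: r = 384 mm / 2 = 192 mm = 19.2 cm
340.1 = 11.18 × 19.2 × (N/1000)²
(N/1000)² = 340.1 / 214.656 = 1.584395
N = 1000 × √1.584395 ≈ 1,258.7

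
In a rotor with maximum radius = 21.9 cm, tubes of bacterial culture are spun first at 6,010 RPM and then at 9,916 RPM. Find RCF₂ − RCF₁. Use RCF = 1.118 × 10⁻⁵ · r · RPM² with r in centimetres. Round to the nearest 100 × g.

RCF₁ = 1.118 × 10⁻⁵ × 21.9 × (6010)² = 1.118 × 10⁻⁵ × 21.9 × 36,120,100 ≈ 8,843.7 × g
RCF₂ = 1.118 × 10⁻⁵ × 21.9 × (9916)² = 1.118 × 10⁻⁵ × 21.9 × 98,327,056 ≈ 24,074.6 × g
Increase = 24,074.6 − 8,843.7 = 15,230.9

≈ 15200 x g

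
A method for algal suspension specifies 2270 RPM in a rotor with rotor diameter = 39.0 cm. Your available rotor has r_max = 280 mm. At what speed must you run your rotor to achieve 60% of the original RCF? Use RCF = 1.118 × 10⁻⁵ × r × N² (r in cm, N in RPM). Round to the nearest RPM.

≈ 1467 RPM

Original rotor: r = 39.0 / 2 = 19.5 cm
RCF_original = 1.118 × 10⁻⁵ × 19.5 × (2270)² = 1.118 × 10⁻⁵ × 19.5 × 5,152,900 ≈ 1,123.4 × g
Target RCF = 0.6 × 1,123.4 ≈ 674 × g
Your rotor: r = 280 mm = 28.0 cm
674 = 1.118 × 10⁻⁵ × 28 × N²
N² = 674 / (31.304 × 10⁻⁵) = 2,153,079
N ≈ √2,153,079 ≈ 1,467.3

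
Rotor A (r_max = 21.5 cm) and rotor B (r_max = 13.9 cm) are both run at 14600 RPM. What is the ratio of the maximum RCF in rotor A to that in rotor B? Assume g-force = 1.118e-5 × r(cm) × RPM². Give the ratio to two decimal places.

1.55

At fixed N, RCF ∝ r, so RCF_A/RCF_B = r_A/r_B = 21.5 / 13.9 = 1.5468.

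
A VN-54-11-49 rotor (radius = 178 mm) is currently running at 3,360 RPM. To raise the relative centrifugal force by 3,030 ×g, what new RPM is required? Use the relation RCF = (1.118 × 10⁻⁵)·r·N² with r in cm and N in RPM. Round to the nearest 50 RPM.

≈ 5150 RPM

r = 178 mm = 17.8 cm
Current RCF = 1.118 × 10⁻⁵ × 17.8 × (3360)² = 1.118 × 10⁻⁵ × 17.8 × 11,289,600 ≈ 2,246.7 × g
Target RCF = 2,246.7 + 3,030 = 5,276.7 × g
N² = 5,276.7 / (19.9004 × 10⁻⁵) = 26,515,547
N ≈ √26,515,547 ≈ 5,149.3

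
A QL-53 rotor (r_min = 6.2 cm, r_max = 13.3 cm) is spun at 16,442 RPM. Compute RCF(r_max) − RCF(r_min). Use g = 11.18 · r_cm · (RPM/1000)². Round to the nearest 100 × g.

ΔRCF = 11.18 × (r_max − r_min) × (N/1000)² = 11.18 × 7.1 × 270.339364 ≈ 21,459

ΔRCF ≈ 21500 ×g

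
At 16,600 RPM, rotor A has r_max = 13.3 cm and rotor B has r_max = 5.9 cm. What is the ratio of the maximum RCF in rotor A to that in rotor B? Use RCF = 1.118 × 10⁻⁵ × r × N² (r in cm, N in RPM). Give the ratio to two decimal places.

2.25

At fixed N, RCF ∝ r, so RCF_A/RCF_B = r_A/r_B = 13.3 / 5.9 = 2.2542.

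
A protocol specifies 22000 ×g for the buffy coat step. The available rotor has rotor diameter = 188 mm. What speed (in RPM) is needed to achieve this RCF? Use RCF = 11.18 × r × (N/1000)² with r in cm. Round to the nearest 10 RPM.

r = 188 mm / 2 = 94 mm = 9.4 cm
22,000 = 11.18 × 9.4 × (N/1000)²
(N/1000)² = 22,000 / 105.092 = 209.3404
N = 1000 × √209.3404 ≈ 14,468.6

N ≈ 14470 RPM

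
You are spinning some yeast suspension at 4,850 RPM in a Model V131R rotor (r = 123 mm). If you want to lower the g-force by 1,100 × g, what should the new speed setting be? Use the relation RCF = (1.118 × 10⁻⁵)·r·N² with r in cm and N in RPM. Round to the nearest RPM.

r = 123 mm = 12.3 cm
Current RCF = 1.118 × 10⁻⁵ × 12.3 × (4850)² = 1.118 × 10⁻⁵ × 12.3 × 23,522,500 ≈ 3,234.7 × g
Target RCF = 3,234.7 − 1,100 = 2,134.7 × g
N² = 2,134.7 / (13.7514 × 10⁻⁵) = 15,523,510
N ≈ √15,523,510 ≈ 3,940.0

N₂ ≈ 3940 RPM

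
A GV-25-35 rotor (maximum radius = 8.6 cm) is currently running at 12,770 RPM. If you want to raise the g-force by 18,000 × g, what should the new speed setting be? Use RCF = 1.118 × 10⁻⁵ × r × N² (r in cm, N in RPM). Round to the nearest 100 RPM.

≈ 18700 RPM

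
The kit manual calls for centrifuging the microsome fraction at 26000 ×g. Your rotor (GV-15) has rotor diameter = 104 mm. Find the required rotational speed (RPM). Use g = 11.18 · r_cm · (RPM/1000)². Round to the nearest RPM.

r = 104 mm / 2 = 52 mm = 5.2 cm
26,000 = 11.18 × 5.2 × (N/1000)²
(N/1000)² = 26,000 / 58.136 = 447.2272
N = 1000 × √447.2272 ≈ 21,147.7

N ≈ 21148 RPM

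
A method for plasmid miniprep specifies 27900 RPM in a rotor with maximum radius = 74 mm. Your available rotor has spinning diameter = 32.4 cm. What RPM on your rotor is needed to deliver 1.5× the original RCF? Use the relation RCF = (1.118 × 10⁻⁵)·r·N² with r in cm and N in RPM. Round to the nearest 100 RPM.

23100 RPM

Original rotor: r = 74 mm = 7.4 cm
RCF_original = 1.118 × 10⁻⁵ × 7.4 × (27900)² = 1.118 × 10⁻⁵ × 7.4 × 778,410,000 ≈ 64,399.4 × g
Target RCF = 1.5 × 64,399.4 ≈ 96,599.1 × g
Your rotor: r = 32.4 / 2 = 16.2 cm
96,599.1 = 1.118 × 10⁻⁵ × 16.2 × N²
N² = 96,599.1 / (18.1116 × 10⁻⁵) = 533,354,866
N ≈ √533,354,866 ≈ 23,094.5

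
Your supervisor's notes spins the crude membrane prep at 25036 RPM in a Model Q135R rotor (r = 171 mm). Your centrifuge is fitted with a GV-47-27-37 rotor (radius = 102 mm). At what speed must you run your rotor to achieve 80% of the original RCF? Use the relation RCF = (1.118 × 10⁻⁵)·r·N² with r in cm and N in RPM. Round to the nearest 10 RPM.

28990 RPM

Original rotor: r = 171 mm = 17.1 cm
RCF_original = 1.118 × 10⁻⁵ × 17.1 × (25036)² = 1.118 × 10⁻⁵ × 17.1 × 626,801,296 ≈ 119,830.6 × g
Target RCF = 0.8 × 119,830.6 ≈ 95,864.5 × g
Your rotor: r = 102 mm = 10.2 cm
95,864.5 = 1.118 × 10⁻⁵ × 10.2 × N²
N² = 95,864.5 / (11.4036 × 10⁻⁵) = 840,651,198
N ≈ √840,651,198 ≈ 28,994.0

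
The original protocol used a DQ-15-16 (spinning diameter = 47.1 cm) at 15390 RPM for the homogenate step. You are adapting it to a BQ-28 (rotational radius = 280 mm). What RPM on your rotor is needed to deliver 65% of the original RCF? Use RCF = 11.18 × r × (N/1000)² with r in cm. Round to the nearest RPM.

≈ 11379 RPM

Original rotor: r = 47.1 / 2 = 23.55 cm
RCF_original = 11.18 × 23.55 × (15.39)² = 11.18 × 23.55 × 236.8521 ≈ 62,360.6 × g
Target RCF = 0.65 × 62,360.6 ≈ 40,534.4 × g
Your rotor: r = 280 mm = 28.0 cm
40,534.4 = 11.18 × 28 × (N/1000)²
(N/1000)² = 40,534.4 / 313.04 = 129.4863
N = 1000 × √129.4863 ≈ 11,379.2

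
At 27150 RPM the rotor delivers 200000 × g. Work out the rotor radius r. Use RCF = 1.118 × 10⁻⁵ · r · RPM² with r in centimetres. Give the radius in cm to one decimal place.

r ≈ 24.3 cm

RCF = 1.118 × 10⁻⁵ × r × N²
200000 = 1.118 × 10⁻⁵ × r × (27150)²
r = 200000 / (1.118 × 10⁻⁵ × 737,122,500) = 200000 / 8241.03 ≈ 24.269 cm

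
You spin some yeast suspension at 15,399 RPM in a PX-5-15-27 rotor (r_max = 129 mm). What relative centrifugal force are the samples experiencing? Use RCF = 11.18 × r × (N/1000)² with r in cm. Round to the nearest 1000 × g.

r = 129 mm = 12.9 cm
RCF = 11.18 × 12.9 × (15.399)² = 11.18 × 12.9 × 237.129201 ≈ 34,199.2 × g

34000 g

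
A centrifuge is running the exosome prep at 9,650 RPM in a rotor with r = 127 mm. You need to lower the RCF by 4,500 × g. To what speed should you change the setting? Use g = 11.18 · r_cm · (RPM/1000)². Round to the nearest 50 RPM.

≈ 7850 RPM

r = 127 mm = 12.7 cm
Current RCF = 11.18 × 12.7 × (9.65)² = 11.18 × 12.7 × 93.1225 ≈ 13,222.1 × g
Target RCF = 13,222.1 − 4,500 = 8,722.1 × g
(N/1000)² = 8,722.1 / 141.986 = 61.4293
N = 1000 × √61.4293 ≈ 7,837.7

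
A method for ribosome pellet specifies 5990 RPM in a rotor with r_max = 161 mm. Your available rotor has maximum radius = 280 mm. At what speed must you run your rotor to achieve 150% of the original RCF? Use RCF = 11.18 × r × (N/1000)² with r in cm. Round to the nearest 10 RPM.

Original rotor: r = 161 mm = 16.1 cm
RCF = 11.18 × r × (N/1000)²
RCF_original = 11.18 × 16.1 × (5.99)² = 11.18 × 16.1 × 35.8801 ≈ 6,458.3 × g
Target RCF = 1.5 × 6,458.3 ≈ 9,687.5 × g
Your rotor: r = 280 mm = 28.0 cm
9,687.5 = 11.18 × 28 × (N/1000)²
(N/1000)² = 9,687.5 / 313.04 = 30.94652
N = 1000 × √30.94652 ≈ 5,563.0

≈ 5560 RPM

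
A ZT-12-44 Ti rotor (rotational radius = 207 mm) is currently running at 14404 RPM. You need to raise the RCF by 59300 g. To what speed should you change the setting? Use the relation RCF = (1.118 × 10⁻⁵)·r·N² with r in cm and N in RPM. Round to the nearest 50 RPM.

r = 207 mm = 20.7 cm
Current RCF = 1.118 × 10⁻⁵ × 20.7 × (14404)² = 1.118 × 10⁻⁵ × 20.7 × 207,475,216 ≈ 48,015.2 × g
Target RCF = 48,015.2 + 59,300 = 107,315.2 × g
N² = 107,315.2 / (23.1426 × 10⁻⁵) = 463,712,807
N ≈ √463,712,807 ≈ 21,534.0

N₂ ≈ 21550 RPM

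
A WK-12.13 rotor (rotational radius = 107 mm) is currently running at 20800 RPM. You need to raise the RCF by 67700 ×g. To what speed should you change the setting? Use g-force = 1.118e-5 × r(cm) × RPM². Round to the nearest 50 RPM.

r = 107 mm = 10.7 cm
Current RCF = 1.118 × 10⁻⁵ × 10.7 × (20800)² = 1.118 × 10⁻⁵ × 10.7 × 432,640,000 ≈ 51,755 × g
Target RCF = 51,755 + 67,700 = 119,455 × g
N² = 119,455 / (11.9626 × 10⁻⁵) = 998,570,545
N ≈ √998,570,545 ≈ 31,600.2

N₂ ≈ 31600 RPM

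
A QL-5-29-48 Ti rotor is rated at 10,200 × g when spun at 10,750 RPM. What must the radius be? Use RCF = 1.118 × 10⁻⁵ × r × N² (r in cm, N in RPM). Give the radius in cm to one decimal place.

7.9 cm

10200 = 1.118 × 10⁻⁵ × r × (10750)²
r = 10200 / (1.118 × 10⁻⁵ × 115,562,500) = 10200 / 1291.989 ≈ 7.895 cm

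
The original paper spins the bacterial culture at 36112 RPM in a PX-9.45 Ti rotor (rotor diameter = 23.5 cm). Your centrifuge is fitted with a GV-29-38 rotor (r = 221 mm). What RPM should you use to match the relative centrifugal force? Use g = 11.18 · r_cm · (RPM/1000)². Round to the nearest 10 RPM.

26330 RPM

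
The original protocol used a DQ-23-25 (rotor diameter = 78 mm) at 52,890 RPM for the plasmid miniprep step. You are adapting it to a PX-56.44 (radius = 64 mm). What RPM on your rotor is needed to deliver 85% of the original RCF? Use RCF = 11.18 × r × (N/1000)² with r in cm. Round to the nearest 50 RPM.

Original rotor: r = 78 mm / 2 = 39 mm = 3.9 cm
RCF_original = 11.18 × 3.9 × (52.89)² = 11.18 × 3.9 × 2,797.3521 ≈ 121,970.1 × g
Target RCF = 0.85 × 121,970.1 ≈ 103,674.6 × g
Your rotor: r = 64 mm = 6.4 cm
103,674.6 = 11.18 × 6.4 × (N/1000)²
(N/1000)² = 103,674.6 / 71.552 = 1448.941
N = 1000 × √1448.941 ≈ 38,065.0

38050 RPM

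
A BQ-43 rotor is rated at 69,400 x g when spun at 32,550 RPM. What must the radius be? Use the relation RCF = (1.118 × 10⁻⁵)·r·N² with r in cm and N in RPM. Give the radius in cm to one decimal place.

69400 = 1.118 × 10⁻⁵ × r × (32550)²
r = 69400 / (1.118 × 10⁻⁵ × 1,059,502,500) = 69400 / 11845.24 ≈ 5.859 cm

5.9 cm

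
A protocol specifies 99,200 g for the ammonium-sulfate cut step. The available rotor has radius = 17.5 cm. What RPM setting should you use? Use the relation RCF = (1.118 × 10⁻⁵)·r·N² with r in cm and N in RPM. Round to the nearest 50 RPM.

≈ 22500 RPM

99,200 = 1.118 × 10⁻⁵ × 17.5 × N²
N² = 99,200 / (19.565 × 10⁻⁵) = 507,027,856
N ≈ √507,027,856 ≈ 22,517.3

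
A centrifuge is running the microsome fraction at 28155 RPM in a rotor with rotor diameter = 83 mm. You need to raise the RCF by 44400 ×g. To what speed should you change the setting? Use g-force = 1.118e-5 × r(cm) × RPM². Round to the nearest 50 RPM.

≈ 41850 RPM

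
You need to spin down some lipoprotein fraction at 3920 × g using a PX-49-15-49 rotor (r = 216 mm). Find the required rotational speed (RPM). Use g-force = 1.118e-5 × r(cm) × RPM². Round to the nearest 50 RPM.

N ≈ 4050 RPM

r = 216 mm = 21.6 cm
RCF = 1.118 × 10⁻⁵ × r × N²
3,920 = 1.118 × 10⁻⁵ × 21.6 × N²
N² = 3,920 / (24.1488 × 10⁻⁵) = 16,232,691
N ≈ √16,232,691 ≈ 4,029.0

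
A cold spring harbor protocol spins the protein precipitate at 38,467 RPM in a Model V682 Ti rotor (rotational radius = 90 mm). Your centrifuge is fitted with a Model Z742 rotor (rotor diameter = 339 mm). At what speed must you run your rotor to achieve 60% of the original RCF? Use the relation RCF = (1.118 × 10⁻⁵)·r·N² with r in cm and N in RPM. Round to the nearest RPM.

Original rotor: r = 90 mm = 9.0 cm
RCF_original = 1.118 × 10⁻⁵ × 9 × (38467)² = 1.118 × 10⁻⁵ × 9 × 1,479,710,089 ≈ 148,888.4 × g
Target RCF = 0.6 × 148,888.4 ≈ 89,333 × g
Your rotor: r = 339 mm / 2 = 169.5 mm = 16.95 cm
89,333 = 1.118 × 10⁻⁵ × 16.95 × N²
N² = 89,333 / (18.9501 × 10⁻⁵) = 471,411,760
N ≈ √471,411,760 ≈ 21,712.0

≈ 21712 RPM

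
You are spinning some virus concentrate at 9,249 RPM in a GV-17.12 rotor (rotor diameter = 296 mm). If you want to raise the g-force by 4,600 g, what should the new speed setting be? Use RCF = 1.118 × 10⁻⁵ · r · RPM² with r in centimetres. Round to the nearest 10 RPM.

r = 296 mm / 2 = 148 mm = 14.8 cm
Current RCF = 1.118 × 10⁻⁵ × 14.8 × (9249)² = 1.118 × 10⁻⁵ × 14.8 × 85,544,001 ≈ 14,154.5 × g
Target RCF = 14,154.5 + 4,600 = 18,754.5 × g
N² = 18,754.5 / (16.5464 × 10⁻⁵) = 113,344,897
N ≈ √113,344,897 ≈ 10,646.4

≈ 10650 RPM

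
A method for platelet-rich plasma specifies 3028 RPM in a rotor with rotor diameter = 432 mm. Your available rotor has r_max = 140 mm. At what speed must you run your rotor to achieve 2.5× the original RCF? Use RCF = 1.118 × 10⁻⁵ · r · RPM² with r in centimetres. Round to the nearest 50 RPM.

5950 RPM

Original rotor: r = 432 mm / 2 = 216 mm = 21.6 cm
RCF_original = 1.118 × 10⁻⁵ × 21.6 × (3028)² = 1.118 × 10⁻⁵ × 21.6 × 9,168,784 ≈ 2,214.2 × g
Target RCF = 2.5 × 2,214.2 ≈ 5,535.5 × g
Your rotor: r = 140 mm = 14.0 cm
5,535.5 = 1.118 × 10⁻⁵ × 14 × N²
N² = 5,535.5 / (15.652 × 10⁻⁵) = 35,366,087
N ≈ √35,366,087 ≈ 5,946.9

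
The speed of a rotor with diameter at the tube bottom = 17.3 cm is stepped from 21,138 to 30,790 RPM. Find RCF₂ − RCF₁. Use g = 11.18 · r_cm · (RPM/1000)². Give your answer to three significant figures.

≈ 48500 ×g

r = 17.3 / 2 = 8.65 cm
RCF₁ = 11.18 × 8.65 × (21.138)² = 11.18 × 8.65 × 446.815044 ≈ 43,210.1 × g
RCF₂ = 11.18 × 8.65 × (30.79)² = 11.18 × 8.65 × 948.0241 ≈ 91,680.6 × g
Increase = 91,680.6 − 43,210.1 = 48,470.5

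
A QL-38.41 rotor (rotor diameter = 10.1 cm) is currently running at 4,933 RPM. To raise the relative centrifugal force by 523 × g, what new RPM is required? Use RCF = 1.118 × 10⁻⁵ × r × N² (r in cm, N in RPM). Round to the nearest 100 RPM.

5800 RPM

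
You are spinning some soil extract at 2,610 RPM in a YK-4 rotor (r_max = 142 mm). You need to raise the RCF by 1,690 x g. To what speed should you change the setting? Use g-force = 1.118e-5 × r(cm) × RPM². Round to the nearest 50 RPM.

≈ 4200 RPM

r = 142 mm = 14.2 cm
Current RCF = 1.118 × 10⁻⁵ × 14.2 × (2610)² = 1.118 × 10⁻⁵ × 14.2 × 6,812,100 ≈ 1,081.5 × g
Target RCF = 1,081.5 + 1,690 = 2,771.5 × g
N² = 2,771.5 / (15.8756 × 10⁻⁵) = 17,457,608
N ≈ √17,457,608 ≈ 4,178.2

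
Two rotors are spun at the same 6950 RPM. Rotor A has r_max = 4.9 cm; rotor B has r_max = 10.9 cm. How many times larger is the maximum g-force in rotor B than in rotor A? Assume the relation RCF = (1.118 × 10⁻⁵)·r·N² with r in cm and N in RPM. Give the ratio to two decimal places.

At fixed N, RCF ∝ r, so RCF_B/RCF_A = r_B/r_A = 10.9 / 4.9 = 2.2245.

2.22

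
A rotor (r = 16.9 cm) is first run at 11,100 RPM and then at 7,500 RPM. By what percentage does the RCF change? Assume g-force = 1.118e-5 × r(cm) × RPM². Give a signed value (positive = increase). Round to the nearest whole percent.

-54%

RCF ∝ N², so the ratio is (7500/11100)² = (0.675676)² = 0.4565.
Change = 0.4565 − 1 = -0.5435 → -54.3%.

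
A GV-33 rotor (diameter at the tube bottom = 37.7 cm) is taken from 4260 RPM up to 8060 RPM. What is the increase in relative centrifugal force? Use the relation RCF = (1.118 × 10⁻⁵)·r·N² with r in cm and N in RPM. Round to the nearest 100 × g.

≈ 9900 ×g

r = 37.7 / 2 = 18.85 cm
RCF₁ = 1.118 × 10⁻⁵ × 18.85 × (4260)² = 1.118 × 10⁻⁵ × 18.85 × 18,147,600 ≈ 3,824.5 × g
RCF₂ = 1.118 × 10⁻⁵ × 18.85 × (8060)² = 1.118 × 10⁻⁵ × 18.85 × 64,963,600 ≈ 13,690.6 × g
Increase = 13,690.6 − 3,824.5 = 9,866.1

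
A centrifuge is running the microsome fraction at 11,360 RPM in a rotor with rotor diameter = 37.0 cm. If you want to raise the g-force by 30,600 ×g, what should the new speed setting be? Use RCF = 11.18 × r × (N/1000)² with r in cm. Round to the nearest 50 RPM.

r = 37.0 / 2 = 18.5 cm
Current RCF = 11.18 × 18.5 × (11.36)² = 11.18 × 18.5 × 129.0496 ≈ 26,691.3 × g
Target RCF = 26,691.3 + 30,600 = 57,291.3 × g
(N/1000)² = 57,291.3 / 206.83 = 276.9971
N = 1000 × √276.9971 ≈ 16,643.2

≈ 16650 RPM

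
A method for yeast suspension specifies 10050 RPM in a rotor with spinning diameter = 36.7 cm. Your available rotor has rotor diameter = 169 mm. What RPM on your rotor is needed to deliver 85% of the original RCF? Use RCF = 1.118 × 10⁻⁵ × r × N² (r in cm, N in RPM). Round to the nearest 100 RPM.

13700 RPM

Original rotor: r = 36.7 / 2 = 18.35 cm
RCF = 1.118 × 10⁻⁵ × r × N²
RCF_original = 1.118 × 10⁻⁵ × 18.35 × (10050)² = 1.118 × 10⁻⁵ × 18.35 × 101,002,500 ≈ 20,721 × g
Target RCF = 0.85 × 20,721 ≈ 17,612.8 × g
Your rotor: r = 169 mm / 2 = 84.5 mm = 8.45 cm
17,612.8 = 1.118 × 10⁻⁵ × 8.45 × N²
N² = 17,612.8 / (9.4471 × 10⁻⁵) = 186,436,049
N ≈ √186,436,049 ≈ 13,654.2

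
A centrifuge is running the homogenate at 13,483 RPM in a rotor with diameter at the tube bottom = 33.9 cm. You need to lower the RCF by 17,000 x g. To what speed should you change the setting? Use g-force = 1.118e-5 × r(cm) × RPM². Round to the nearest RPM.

≈ 9596 RPM

r = 33.9 / 2 = 16.95 cm
Current RCF = 1.118 × 10⁻⁵ × 16.95 × (13483)² = 1.118 × 10⁻⁵ × 16.95 × 181,791,289 ≈ 34,449.6 × g
Target RCF = 34,449.6 − 17,000 = 17,449.6 × g
N² = 17,449.6 / (18.9501 × 10⁻⁵) = 92,081,836
N ≈ √92,081,836 ≈ 9,595.9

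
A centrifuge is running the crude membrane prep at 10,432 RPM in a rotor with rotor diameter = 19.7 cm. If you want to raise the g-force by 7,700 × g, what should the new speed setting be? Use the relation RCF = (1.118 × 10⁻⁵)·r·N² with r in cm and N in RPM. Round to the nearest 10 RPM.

r = 19.7 / 2 = 9.85 cm
Current RCF = 1.118 × 10⁻⁵ × 9.85 × (10432)² = 1.118 × 10⁻⁵ × 9.85 × 108,826,624 ≈ 11,984.3 × g
Target RCF = 11,984.3 + 7,700 = 19,684.3 × g
N² = 19,684.3 / (11.0123 × 10⁻⁵) = 178,748,309
N ≈ √178,748,309 ≈ 13,369.7

N₂ ≈ 13370 RPM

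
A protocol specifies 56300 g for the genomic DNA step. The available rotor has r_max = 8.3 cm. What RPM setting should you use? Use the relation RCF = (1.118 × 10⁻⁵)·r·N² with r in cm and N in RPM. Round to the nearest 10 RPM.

N ≈ 24630 RPM

RCF = 1.118 × 10⁻⁵ × r × N²
56,300 = 1.118 × 10⁻⁵ × 8.3 × N²
N² = 56,300 / (9.2794 × 10⁻⁵) = 606,720,262
N ≈ √606,720,262 ≈ 24,631.7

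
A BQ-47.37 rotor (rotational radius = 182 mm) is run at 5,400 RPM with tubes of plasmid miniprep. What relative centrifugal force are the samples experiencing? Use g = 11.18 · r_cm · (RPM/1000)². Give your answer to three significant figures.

r = 182 mm = 18.2 cm
RCF = 11.18 × 18.2 × (5.4)² = 11.18 × 18.2 × 29.16 ≈ 5,933.4 × g

≈ 5930 g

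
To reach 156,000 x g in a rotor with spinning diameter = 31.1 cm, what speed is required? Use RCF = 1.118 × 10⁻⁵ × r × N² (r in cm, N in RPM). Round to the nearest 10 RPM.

r = 31.1 / 2 = 15.55 cm
156,000 = 1.118 × 10⁻⁵ × 15.55 × N²
N² = 156,000 / (17.3849 × 10⁻⁵) = 897,330,442
N ≈ √897,330,442 ≈ 29,955.5

N ≈ 29960 RPM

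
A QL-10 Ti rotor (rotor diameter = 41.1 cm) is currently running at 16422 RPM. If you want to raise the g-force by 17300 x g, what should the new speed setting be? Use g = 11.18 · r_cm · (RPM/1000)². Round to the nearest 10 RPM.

r = 41.1 / 2 = 20.55 cm
Current RCF = 11.18 × 20.55 × (16.422)² = 11.18 × 20.55 × 269.682084 ≈ 61,959.2 × g
Target RCF = 61,959.2 + 17,300 = 79,259.2 × g
(N/1000)² = 79,259.2 / 229.749 = 344.9817
N = 1000 × √344.9817 ≈ 18,573.7

N₂ ≈ 18570 RPM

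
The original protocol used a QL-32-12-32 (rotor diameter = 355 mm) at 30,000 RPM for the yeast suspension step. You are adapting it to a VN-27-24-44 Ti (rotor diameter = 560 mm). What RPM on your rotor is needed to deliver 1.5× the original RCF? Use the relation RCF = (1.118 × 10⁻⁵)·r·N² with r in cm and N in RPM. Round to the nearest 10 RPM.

≈ 29250 RPM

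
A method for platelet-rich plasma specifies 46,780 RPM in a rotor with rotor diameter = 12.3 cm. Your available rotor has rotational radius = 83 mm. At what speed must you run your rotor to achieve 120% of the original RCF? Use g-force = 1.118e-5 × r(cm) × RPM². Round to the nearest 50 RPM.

44100 RPM

Original rotor: r = 12.3 / 2 = 6.15 cm
RCF_original = 1.118 × 10⁻⁵ × 6.15 × (46780)² = 1.118 × 10⁻⁵ × 6.15 × 2,188,368,400 ≈ 150,465.6 × g
Target RCF = 1.2 × 150,465.6 ≈ 180,558.7 × g
Your rotor: r = 83 mm = 8.3 cm
180,558.7 = 1.118 × 10⁻⁵ × 8.3 × N²
N² = 180,558.7 / (9.2794 × 10⁻⁵) = 1,945,801,453
N ≈ √1,945,801,453 ≈ 44,111.2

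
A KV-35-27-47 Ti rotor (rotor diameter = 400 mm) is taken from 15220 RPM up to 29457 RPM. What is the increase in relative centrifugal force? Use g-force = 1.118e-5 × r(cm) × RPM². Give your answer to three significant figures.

r = 400 mm / 2 = 200 mm = 20 cm
RCF₁ = 1.118 × 10⁻⁵ × 20 × (15220)² = 1.118 × 10⁻⁵ × 20 × 231,648,400 ≈ 51,796.6 × g
RCF₂ = 1.118 × 10⁻⁵ × 20 × (29457)² = 1.118 × 10⁻⁵ × 20 × 867,714,849 ≈ 194,021 × g
Increase = 194,021 − 51,796.6 = 142,224.4

≈ 142000 g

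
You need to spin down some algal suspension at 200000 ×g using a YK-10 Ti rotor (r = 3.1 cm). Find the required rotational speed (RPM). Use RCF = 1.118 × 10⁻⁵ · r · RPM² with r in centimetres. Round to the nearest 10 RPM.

200,000 = 1.118 × 10⁻⁵ × 3.1 × N²
N² = 200,000 / (3.4658 × 10⁻⁵) = 5,770,673,438
N ≈ √5,770,673,438 ≈ 75,964.9

N ≈ 75960 RPM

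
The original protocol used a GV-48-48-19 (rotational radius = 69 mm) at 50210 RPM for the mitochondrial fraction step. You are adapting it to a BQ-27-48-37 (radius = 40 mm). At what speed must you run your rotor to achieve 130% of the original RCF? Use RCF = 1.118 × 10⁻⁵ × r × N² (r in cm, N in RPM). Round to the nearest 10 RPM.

75190 RPM

Original rotor: r = 69 mm = 6.9 cm
RCF = 1.118 × 10⁻⁵ × r × N²
RCF_original = 1.118 × 10⁻⁵ × 6.9 × (50210)² = 1.118 × 10⁻⁵ × 6.9 × 2,521,044,100 ≈ 194,478.4 × g
Target RCF = 1.3 × 194,478.4 ≈ 252,821.9 × g
Your rotor: r = 40 mm = 4.0 cm
252,821.9 = 1.118 × 10⁻⁵ × 4 × N²
N² = 252,821.9 / (4.472 × 10⁻⁵) = 5,653,441,413
N ≈ √5,653,441,413 ≈ 75,189.4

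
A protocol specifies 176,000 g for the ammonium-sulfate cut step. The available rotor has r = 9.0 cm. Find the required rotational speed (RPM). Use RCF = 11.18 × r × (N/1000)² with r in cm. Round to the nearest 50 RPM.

176,000 = 11.18 × 9 × (N/1000)²
(N/1000)² = 176,000 / 100.62 = 1749.155
N = 1000 × √1749.155 ≈ 41,822.9

N ≈ 41800 RPM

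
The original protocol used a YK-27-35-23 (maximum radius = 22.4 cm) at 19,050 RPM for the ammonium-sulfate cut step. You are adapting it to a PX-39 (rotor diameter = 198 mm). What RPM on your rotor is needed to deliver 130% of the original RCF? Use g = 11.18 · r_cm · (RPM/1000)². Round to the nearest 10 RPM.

RCF = 11.18 × r × (N/1000)²
RCF_original = 11.18 × 22.4 × (19.05)² = 11.18 × 22.4 × 362.9025 ≈ 90,882.4 × g
Target RCF = 1.3 × 90,882.4 ≈ 118,147.1 × g
Your rotor: r = 198 mm / 2 = 99 mm = 9.9 cm
118,147.1 = 11.18 × 9.9 × (N/1000)²
(N/1000)² = 118,147.1 / 110.682 = 1067.446
N = 1000 × √1067.446 ≈ 32,671.8

≈ 32670 RPM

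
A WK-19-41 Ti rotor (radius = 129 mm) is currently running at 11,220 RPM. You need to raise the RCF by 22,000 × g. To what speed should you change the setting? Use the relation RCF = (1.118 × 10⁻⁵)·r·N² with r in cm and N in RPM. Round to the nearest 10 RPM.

16690 RPM

r = 129 mm = 12.9 cm
Current RCF = 1.118 × 10⁻⁵ × 12.9 × (11220)² = 1.118 × 10⁻⁵ × 12.9 × 125,888,400 ≈ 18,155.9 × g
Target RCF = 18,155.9 + 22,000 = 40,155.9 × g
N² = 40,155.9 / (14.4222 × 10⁻⁵) = 278,431,169
N ≈ √278,431,169 ≈ 16,686.3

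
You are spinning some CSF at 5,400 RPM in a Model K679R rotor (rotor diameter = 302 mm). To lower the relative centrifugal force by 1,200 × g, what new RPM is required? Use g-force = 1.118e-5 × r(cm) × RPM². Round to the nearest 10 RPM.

≈ 4700 RPM

r = 302 mm / 2 = 151 mm = 15.1 cm
Current RCF = 1.118 × 10⁻⁵ × 15.1 × (5400)² = 1.118 × 10⁻⁵ × 15.1 × 29,160,000 ≈ 4,922.7 × g
Target RCF = 4,922.7 − 1,200 = 3,722.7 × g
N² = 3,722.7 / (16.8818 × 10⁻⁵) = 22,051,558
N ≈ √22,051,558 ≈ 4,695.9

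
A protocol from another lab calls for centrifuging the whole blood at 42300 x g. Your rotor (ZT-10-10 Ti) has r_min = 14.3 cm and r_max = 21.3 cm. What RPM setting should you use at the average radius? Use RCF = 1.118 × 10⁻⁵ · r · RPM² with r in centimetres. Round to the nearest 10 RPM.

N ≈ 14580 RPM

r_avg = (14.3 + 21.3) / 2 = 17.8 cm
42,300 = 1.118 × 10⁻⁵ × 17.8 × N²
N² = 42,300 / (19.9004 × 10⁻⁵) = 212,558,542
N ≈ √212,558,542 ≈ 14,579.4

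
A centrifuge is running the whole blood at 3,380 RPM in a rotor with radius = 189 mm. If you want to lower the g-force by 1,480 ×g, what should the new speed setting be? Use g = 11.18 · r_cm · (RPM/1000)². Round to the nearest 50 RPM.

r = 189 mm = 18.9 cm
Current RCF = 11.18 × 18.9 × (3.38)² = 11.18 × 18.9 × 11.4244 ≈ 2,414 × g
Target RCF = 2,414 − 1,480 = 934 × g
(N/1000)² = 934 / 211.302 = 4.420214
N = 1000 × √4.420214 ≈ 2,102.4

N₂ ≈ 2100 RPM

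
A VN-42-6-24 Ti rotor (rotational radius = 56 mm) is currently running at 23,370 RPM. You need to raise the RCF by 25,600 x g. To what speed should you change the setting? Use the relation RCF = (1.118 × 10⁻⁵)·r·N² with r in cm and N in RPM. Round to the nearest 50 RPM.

N₂ ≈ 30900 RPM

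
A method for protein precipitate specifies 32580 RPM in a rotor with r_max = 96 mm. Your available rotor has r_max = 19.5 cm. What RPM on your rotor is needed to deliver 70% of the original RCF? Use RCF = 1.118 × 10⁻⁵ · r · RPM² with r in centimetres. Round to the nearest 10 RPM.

Original rotor: r = 96 mm = 9.6 cm
RCF_original = 1.118 × 10⁻⁵ × 9.6 × (32580)² = 1.118 × 10⁻⁵ × 9.6 × 1,061,456,400 ≈ 113,924 × g
Target RCF = 0.7 × 113,924 ≈ 79,746.8 × g
79,746.8 = 1.118 × 10⁻⁵ × 19.5 × N²
N² = 79,746.8 / (21.801 × 10⁻⁵) = 365,794,230
N ≈ √365,794,230 ≈ 19,125.7

≈ 19130 RPM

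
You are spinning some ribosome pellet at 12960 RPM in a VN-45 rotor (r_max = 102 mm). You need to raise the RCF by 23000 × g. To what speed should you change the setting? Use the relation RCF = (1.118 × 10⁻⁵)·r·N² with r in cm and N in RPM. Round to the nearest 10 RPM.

19230 RPM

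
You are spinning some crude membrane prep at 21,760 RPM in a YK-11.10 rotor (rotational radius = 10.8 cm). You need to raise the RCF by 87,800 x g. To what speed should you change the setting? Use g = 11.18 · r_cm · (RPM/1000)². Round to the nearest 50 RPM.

≈ 34650 RPM

Current RCF = 11.18 × 10.8 × (21.76)² = 11.18 × 10.8 × 473.4976 ≈ 57,172 × g
Target RCF = 57,172 + 87,800 = 144,972 × g
(N/1000)² = 144,972 / 120.744 = 1200.656
N = 1000 × √1200.656 ≈ 34,650.5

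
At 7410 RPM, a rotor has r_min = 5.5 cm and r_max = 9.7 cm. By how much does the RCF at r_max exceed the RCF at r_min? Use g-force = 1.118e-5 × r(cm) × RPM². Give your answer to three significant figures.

RCF_max = 1.118 × 10⁻⁵ × 9.7 × (7410)² = 1.118 × 10⁻⁵ × 9.7 × 54,908,100 ≈ 5,954.6 × g
RCF_min = 1.118 × 10⁻⁵ × 5.5 × (7410)² = 1.118 × 10⁻⁵ × 5.5 × 54,908,100 ≈ 3,376.3 × g
ΔRCF = 5,954.6 − 3,376.3 = 2,578.3

2580 x g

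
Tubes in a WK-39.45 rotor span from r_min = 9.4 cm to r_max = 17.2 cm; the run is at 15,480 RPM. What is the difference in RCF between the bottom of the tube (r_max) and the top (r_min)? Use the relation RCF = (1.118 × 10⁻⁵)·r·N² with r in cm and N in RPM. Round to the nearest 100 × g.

ΔRCF = 1.118 × 10⁻⁵ × (r_max − r_min) × N² = 1.118 × 10⁻⁵ × 7.8 × 239,630,400 ≈ 20,896.7

20900 ×g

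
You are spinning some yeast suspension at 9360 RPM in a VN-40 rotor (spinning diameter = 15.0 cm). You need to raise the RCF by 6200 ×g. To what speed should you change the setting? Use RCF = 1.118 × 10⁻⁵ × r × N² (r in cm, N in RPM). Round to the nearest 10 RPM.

≈ 12710 RPM

r = 15.0 / 2 = 7.5 cm
Current RCF = 1.118 × 10⁻⁵ × 7.5 × (9360)² = 1.118 × 10⁻⁵ × 7.5 × 87,609,600 ≈ 7,346.1 × g
Target RCF = 7,346.1 + 6,200 = 13,546.1 × g
N² = 13,546.1 / (8.385 × 10⁻⁵) = 161,551,580
N ≈ √161,551,580 ≈ 12,710.3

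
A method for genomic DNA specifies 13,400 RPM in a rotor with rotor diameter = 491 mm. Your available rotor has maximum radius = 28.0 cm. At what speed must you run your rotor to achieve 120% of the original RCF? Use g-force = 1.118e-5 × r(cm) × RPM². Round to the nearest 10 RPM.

13740 RPM

Original rotor: r = 491 mm / 2 = 245.5 mm = 24.55 cm
RCF_original = 1.118 × 10⁻⁵ × 24.55 × (13400)² = 1.118 × 10⁻⁵ × 24.55 × 179,560,000 ≈ 49,283.7 × g
Target RCF = 1.2 × 49,283.7 ≈ 59,140.4 × g
59,140.4 = 1.118 × 10⁻⁵ × 28 × N²
N² = 59,140.4 / (31.304 × 10⁻⁵) = 188,922,821
N ≈ √188,922,821 ≈ 13,744.9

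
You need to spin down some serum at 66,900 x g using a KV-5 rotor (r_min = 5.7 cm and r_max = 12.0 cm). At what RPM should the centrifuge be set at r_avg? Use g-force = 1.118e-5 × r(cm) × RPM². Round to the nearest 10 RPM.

N ≈ 26000 RPM

r_avg = (5.7 + 12.0) / 2 = 8.85 cm
RCF = 1.118 × 10⁻⁵ × r × N²
66,900 = 1.118 × 10⁻⁵ × 8.85 × N²
N² = 66,900 / (9.8943 × 10⁻⁵) = 676,146,872
N ≈ √676,146,872 ≈ 26,002.8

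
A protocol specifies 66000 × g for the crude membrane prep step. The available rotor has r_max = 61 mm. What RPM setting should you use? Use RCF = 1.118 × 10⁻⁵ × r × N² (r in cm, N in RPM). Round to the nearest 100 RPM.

r = 61 mm = 6.1 cm
66,000 = 1.118 × 10⁻⁵ × 6.1 × N²
N² = 66,000 / (6.8198 × 10⁻⁵) = 967,770,316
N ≈ √967,770,316 ≈ 31,109.0

31100 RPM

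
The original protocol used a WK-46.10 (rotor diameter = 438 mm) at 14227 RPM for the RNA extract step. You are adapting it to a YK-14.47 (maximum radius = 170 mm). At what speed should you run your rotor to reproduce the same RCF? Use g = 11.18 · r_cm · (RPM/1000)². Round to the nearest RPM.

≈ 16148 RPM

Original rotor: r = 438 mm / 2 = 219 mm = 21.9 cm
RCF = 11.18 × r × (N/1000)²
RCF_original = 11.18 × 21.9 × (14.227)² = 11.18 × 21.9 × 202.407529 ≈ 49,557.9 × g
Your rotor: r = 170 mm = 17.0 cm
49,557.9 = 11.18 × 17 × (N/1000)²
(N/1000)² = 49,557.9 / 190.06 = 260.7487
N = 1000 × √260.7487 ≈ 16,147.7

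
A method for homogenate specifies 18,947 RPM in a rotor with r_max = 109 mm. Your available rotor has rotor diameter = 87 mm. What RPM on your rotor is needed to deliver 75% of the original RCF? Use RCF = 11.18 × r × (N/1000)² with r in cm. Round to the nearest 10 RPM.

Original rotor: r = 109 mm = 10.9 cm
RCF_original = 11.18 × 10.9 × (18.947)² = 11.18 × 10.9 × 358.988809 ≈ 43,747.1 × g
Target RCF = 0.75 × 43,747.1 ≈ 32,810.3 × g
Your rotor: r = 87 mm / 2 = 43.5 mm = 4.35 cm
32,810.3 = 11.18 × 4.35 × (N/1000)²
(N/1000)² = 32,810.3 / 48.633 = 674.651
N = 1000 × √674.651 ≈ 25,974.0

25970 RPM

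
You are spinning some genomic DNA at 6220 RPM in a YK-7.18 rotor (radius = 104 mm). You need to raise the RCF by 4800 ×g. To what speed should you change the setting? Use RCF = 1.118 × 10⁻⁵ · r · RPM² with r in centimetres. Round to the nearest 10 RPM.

8940 RPM

r = 104 mm = 10.4 cm
Current RCF = 1.118 × 10⁻⁵ × 10.4 × (6220)² = 1.118 × 10⁻⁵ × 10.4 × 38,688,400 ≈ 4,498.4 × g
Target RCF = 4,498.4 + 4,800 = 9,298.4 × g
N² = 9,298.4 / (11.6272 × 10⁻⁵) = 79,971,102
N ≈ √79,971,102 ≈ 8,942.7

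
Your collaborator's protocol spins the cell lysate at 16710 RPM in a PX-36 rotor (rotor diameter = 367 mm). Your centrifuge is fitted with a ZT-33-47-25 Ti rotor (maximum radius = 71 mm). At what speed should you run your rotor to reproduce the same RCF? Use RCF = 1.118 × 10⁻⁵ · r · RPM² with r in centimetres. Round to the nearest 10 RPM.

26860 RPM

Original rotor: r = 367 mm / 2 = 183.5 mm = 18.35 cm
RCF = 1.118 × 10⁻⁵ × r × N²
RCF_original = 1.118 × 10⁻⁵ × 18.35 × (16710)² = 1.118 × 10⁻⁵ × 18.35 × 279,224,100 ≈ 57,283.7 × g
Your rotor: r = 71 mm = 7.1 cm
57,283.7 = 1.118 × 10⁻⁵ × 7.1 × N²
N² = 57,283.7 / (7.9378 × 10⁻⁵) = 721,657,134
N ≈ √721,657,134 ≈ 26,863.7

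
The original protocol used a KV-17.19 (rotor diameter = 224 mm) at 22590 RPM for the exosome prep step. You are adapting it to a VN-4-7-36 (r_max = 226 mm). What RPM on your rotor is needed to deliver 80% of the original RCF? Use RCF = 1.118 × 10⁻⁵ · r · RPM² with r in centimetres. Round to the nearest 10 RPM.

14220 RPM

Original rotor: r = 224 mm / 2 = 112 mm = 11.2 cm
RCF_original = 1.118 × 10⁻⁵ × 11.2 × (22590)² = 1.118 × 10⁻⁵ × 11.2 × 510,308,100 ≈ 63,898.7 × g
Target RCF = 0.8 × 63,898.7 ≈ 51,119 × g
Your rotor: r = 226 mm = 22.6 cm
51,119 = 1.118 × 10⁻⁵ × 22.6 × N²
N² = 51,119 / (25.2668 × 10⁻⁵) = 202,316,874
N ≈ √202,316,874 ≈ 14,223.8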